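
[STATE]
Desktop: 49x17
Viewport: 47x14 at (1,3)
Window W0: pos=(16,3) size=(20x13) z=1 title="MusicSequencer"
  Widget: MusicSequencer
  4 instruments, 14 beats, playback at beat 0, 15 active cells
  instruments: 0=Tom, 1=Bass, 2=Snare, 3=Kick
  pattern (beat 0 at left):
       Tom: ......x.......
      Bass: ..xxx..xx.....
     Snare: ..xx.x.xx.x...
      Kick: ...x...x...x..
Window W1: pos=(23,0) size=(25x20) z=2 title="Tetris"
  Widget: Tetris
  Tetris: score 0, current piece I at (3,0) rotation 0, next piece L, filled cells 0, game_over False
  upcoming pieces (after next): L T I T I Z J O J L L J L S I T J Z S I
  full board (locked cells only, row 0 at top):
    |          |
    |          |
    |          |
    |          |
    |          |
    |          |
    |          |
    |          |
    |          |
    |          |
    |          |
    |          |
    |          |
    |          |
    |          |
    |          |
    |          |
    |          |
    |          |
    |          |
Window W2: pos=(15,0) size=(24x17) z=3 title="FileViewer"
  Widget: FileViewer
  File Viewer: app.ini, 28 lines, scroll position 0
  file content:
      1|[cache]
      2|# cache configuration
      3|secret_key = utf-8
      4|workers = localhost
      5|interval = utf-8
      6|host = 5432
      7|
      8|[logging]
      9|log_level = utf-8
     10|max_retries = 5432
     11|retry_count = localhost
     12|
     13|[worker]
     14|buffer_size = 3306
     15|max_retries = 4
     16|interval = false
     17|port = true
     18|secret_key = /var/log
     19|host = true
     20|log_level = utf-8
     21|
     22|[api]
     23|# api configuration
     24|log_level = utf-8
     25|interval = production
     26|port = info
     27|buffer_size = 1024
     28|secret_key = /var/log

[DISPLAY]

              ┃[cache]              ▲┃:       ┃
              ┃# cache configuration█┃        ┃
              ┃secret_key = utf-8   ░┃        ┃
              ┃workers = localhost  ░┃        ┃
              ┃interval = utf-8     ░┃        ┃
              ┃host = 5432          ░┃        ┃
              ┃                     ░┃e:      ┃
              ┃[logging]            ░┃        ┃
              ┃log_level = utf-8    ░┃        ┃
              ┃max_retries = 5432   ░┃        ┃
              ┃retry_count = localho░┃        ┃
              ┃                     ░┃        ┃
              ┃[worker]             ▼┃        ┃
              ┗━━━━━━━━━━━━━━━━━━━━━━┛        ┃


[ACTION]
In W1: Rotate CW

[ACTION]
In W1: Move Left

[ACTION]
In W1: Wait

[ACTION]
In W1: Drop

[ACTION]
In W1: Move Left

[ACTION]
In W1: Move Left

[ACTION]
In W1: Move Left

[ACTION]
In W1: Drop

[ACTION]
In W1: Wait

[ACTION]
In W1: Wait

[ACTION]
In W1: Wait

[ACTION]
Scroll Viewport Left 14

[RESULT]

               ┃[cache]              ▲┃:       
               ┃# cache configuration█┃        
               ┃secret_key = utf-8   ░┃        
               ┃workers = localhost  ░┃        
               ┃interval = utf-8     ░┃        
               ┃host = 5432          ░┃        
               ┃                     ░┃e:      
               ┃[logging]            ░┃        
               ┃log_level = utf-8    ░┃        
               ┃max_retries = 5432   ░┃        
               ┃retry_count = localho░┃        
               ┃                     ░┃        
               ┃[worker]             ▼┃        
               ┗━━━━━━━━━━━━━━━━━━━━━━┛        


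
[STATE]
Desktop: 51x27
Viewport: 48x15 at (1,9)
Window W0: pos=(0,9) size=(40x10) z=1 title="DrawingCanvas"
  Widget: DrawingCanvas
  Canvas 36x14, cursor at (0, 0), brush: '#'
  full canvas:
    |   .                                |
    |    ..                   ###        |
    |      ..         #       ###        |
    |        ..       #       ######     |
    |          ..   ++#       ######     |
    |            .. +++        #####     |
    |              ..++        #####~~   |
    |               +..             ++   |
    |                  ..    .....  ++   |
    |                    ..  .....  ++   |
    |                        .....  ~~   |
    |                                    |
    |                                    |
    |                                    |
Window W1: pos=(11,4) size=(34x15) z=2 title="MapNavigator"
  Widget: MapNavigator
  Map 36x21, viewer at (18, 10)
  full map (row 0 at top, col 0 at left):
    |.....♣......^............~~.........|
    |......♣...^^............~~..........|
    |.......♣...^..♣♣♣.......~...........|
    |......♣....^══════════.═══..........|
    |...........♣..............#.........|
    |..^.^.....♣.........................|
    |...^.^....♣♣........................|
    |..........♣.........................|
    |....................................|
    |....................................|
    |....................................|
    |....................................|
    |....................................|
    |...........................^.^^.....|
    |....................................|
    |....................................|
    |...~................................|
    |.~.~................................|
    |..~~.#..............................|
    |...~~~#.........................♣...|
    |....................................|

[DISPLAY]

━━━━━━━━━━┃........♣.......................┃    
 DrawingCa┃................................┃    
──────────┃................................┃    
+  .      ┃................@...............┃    
    ..    ┃................................┃    
      ..  ┃................................┃    
        ..┃.........................^.^^...┃    
          ┃................................┃    
          ┃................................┃    
━━━━━━━━━━┗━━━━━━━━━━━━━━━━━━━━━━━━━━━━━━━━┛    
                                                
                                                
                                                
                                                
                                                


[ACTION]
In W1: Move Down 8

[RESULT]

━━━━━━━━━━┃................................┃    
 DrawingCa┃.~..............................┃    
──────────┃.~..............................┃    
+  .      ┃~~.#............@...............┃    
    ..    ┃.~~~#.........................♣.┃    
      ..  ┃................................┃    
        ..┃                                ┃    
          ┃                                ┃    
          ┃                                ┃    
━━━━━━━━━━┗━━━━━━━━━━━━━━━━━━━━━━━━━━━━━━━━┛    
                                                
                                                
                                                
                                                
                                                


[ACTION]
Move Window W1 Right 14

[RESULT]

━━━━━━━━━━━━━━━━┃...............................
 DrawingCanvas  ┃.~.............................
────────────────┃.~.............................
+  .            ┃~~.#............@..............
    ..          ┃.~~~#.........................♣
      ..        ┃...............................
        ..      ┃                               
          ..   +┃                               
            .. +┃                               
━━━━━━━━━━━━━━━━┗━━━━━━━━━━━━━━━━━━━━━━━━━━━━━━━
                                                
                                                
                                                
                                                
                                                


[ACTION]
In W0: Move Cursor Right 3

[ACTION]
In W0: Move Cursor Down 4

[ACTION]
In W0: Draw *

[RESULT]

━━━━━━━━━━━━━━━━┃...............................
 DrawingCanvas  ┃.~.............................
────────────────┃.~.............................
   .            ┃~~.#............@..............
    ..          ┃.~~~#.........................♣
      ..        ┃...............................
        ..      ┃                               
   *      ..   +┃                               
            .. +┃                               
━━━━━━━━━━━━━━━━┗━━━━━━━━━━━━━━━━━━━━━━━━━━━━━━━
                                                
                                                
                                                
                                                
                                                


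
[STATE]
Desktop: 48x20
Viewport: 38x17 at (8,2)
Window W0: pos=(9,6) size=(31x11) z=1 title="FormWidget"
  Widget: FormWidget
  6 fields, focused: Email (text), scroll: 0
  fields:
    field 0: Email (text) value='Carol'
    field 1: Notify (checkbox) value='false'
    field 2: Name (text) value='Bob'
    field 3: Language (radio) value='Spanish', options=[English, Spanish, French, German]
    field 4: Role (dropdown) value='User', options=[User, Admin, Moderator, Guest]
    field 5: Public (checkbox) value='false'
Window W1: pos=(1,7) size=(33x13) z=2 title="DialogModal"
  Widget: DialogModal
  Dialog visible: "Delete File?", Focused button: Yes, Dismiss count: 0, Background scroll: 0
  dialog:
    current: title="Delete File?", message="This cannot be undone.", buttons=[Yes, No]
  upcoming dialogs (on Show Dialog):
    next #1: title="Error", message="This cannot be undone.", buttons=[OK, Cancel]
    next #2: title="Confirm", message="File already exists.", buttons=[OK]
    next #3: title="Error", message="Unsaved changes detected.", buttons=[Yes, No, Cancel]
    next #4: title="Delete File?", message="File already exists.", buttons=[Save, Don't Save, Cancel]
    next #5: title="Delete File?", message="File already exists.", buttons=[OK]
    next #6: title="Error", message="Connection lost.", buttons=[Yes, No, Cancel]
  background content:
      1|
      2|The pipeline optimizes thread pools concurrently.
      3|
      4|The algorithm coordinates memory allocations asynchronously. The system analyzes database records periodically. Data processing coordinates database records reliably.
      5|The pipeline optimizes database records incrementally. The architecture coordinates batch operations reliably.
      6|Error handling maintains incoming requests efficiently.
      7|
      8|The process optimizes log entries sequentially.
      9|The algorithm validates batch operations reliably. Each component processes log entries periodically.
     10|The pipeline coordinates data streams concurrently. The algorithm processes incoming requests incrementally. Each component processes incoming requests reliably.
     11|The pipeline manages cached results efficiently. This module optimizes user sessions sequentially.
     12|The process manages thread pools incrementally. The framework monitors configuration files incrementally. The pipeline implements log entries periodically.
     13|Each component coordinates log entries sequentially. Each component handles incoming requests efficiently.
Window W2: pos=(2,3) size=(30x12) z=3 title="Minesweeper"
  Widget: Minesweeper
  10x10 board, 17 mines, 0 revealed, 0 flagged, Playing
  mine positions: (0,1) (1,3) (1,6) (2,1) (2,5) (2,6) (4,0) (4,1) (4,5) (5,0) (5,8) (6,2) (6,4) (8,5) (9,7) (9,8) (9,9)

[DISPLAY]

                                      
━━━━━━━━━━━━━━━━━━━━━━━┓              
sweeper                ┃              
───────────────────────┨              
■■■■■                  ┃━━━━━━━┓      
■■■■■                  ┃━┓     ┃      
■■■■■                  ┃ ┃─────┨      
■■■■■                  ┃─┨    ]┃      
■■■■■                  ┃ ┃     ┃      
■■■■■                  ┃p┃    ]┃      
■■■■■                  ┃ ┃h  (●┃      
■■■■■                  ┃r┃   ▼]┃      
━━━━━━━━━━━━━━━━━━━━━━━┛e┃     ┃      
    [Yes]  No        │omi┃     ┃      
─────────────────────┘   ┃━━━━━┛      
ocess optimizes log entri┃            
gorithm validates batch o┃            


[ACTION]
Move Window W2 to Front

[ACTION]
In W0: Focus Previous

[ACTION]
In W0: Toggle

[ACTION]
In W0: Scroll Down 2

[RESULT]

                                      
━━━━━━━━━━━━━━━━━━━━━━━┓              
sweeper                ┃              
───────────────────────┨              
■■■■■                  ┃━━━━━━━┓      
■■■■■                  ┃━┓     ┃      
■■■■■                  ┃ ┃─────┨      
■■■■■                  ┃─┨    ]┃      
■■■■■                  ┃ ┃h  (●┃      
■■■■■                  ┃p┃   ▼]┃      
■■■■■                  ┃ ┃     ┃      
■■■■■                  ┃r┃     ┃      
━━━━━━━━━━━━━━━━━━━━━━━┛e┃     ┃      
    [Yes]  No        │omi┃     ┃      
─────────────────────┘   ┃━━━━━┛      
ocess optimizes log entri┃            
gorithm validates batch o┃            


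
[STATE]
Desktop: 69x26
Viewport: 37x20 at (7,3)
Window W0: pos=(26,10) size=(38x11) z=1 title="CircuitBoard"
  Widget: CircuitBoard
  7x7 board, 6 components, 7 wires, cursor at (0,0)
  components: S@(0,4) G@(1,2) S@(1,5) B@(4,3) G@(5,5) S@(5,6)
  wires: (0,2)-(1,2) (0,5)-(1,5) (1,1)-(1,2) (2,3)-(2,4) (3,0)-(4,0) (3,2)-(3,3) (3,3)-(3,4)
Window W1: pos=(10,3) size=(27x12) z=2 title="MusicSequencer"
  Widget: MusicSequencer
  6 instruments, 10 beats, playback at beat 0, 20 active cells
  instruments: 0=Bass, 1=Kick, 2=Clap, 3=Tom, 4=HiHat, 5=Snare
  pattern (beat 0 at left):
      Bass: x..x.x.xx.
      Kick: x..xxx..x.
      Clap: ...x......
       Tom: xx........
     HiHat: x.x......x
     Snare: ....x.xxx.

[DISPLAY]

   ┏━━━━━━━━━━━━━━━━━━━━━━━━━┓       
   ┃ MusicSequencer          ┃       
   ┠─────────────────────────┨       
   ┃      ▼123456789         ┃       
   ┃  Bass█··█·█·██·         ┃       
   ┃  Kick█··███··█·         ┃       
   ┃  Clap···█······         ┃       
   ┃   Tom██········         ┃━━━━━━━
   ┃ HiHat█·█······█         ┃ard    
   ┃ Snare····█·███·         ┃───────
   ┃                         ┃ 4 5 6 
   ┗━━━━━━━━━━━━━━━━━━━━━━━━━┛  ·    
                   ┃            │    
                   ┃1       · ─ G    
                   ┃                 
                   ┃2               ·
                   ┃                 
                   ┗━━━━━━━━━━━━━━━━━
                                     
                                     


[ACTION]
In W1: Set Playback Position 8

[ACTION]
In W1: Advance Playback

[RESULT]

   ┏━━━━━━━━━━━━━━━━━━━━━━━━━┓       
   ┃ MusicSequencer          ┃       
   ┠─────────────────────────┨       
   ┃      012345678▼         ┃       
   ┃  Bass█··█·█·██·         ┃       
   ┃  Kick█··███··█·         ┃       
   ┃  Clap···█······         ┃       
   ┃   Tom██········         ┃━━━━━━━
   ┃ HiHat█·█······█         ┃ard    
   ┃ Snare····█·███·         ┃───────
   ┃                         ┃ 4 5 6 
   ┗━━━━━━━━━━━━━━━━━━━━━━━━━┛  ·    
                   ┃            │    
                   ┃1       · ─ G    
                   ┃                 
                   ┃2               ·
                   ┃                 
                   ┗━━━━━━━━━━━━━━━━━
                                     
                                     


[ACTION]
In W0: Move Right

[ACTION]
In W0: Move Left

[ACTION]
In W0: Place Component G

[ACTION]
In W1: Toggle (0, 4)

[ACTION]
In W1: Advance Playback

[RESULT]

   ┏━━━━━━━━━━━━━━━━━━━━━━━━━┓       
   ┃ MusicSequencer          ┃       
   ┠─────────────────────────┨       
   ┃      ▼123456789         ┃       
   ┃  Bass█··███·██·         ┃       
   ┃  Kick█··███··█·         ┃       
   ┃  Clap···█······         ┃       
   ┃   Tom██········         ┃━━━━━━━
   ┃ HiHat█·█······█         ┃ard    
   ┃ Snare····█·███·         ┃───────
   ┃                         ┃ 4 5 6 
   ┗━━━━━━━━━━━━━━━━━━━━━━━━━┛  ·    
                   ┃            │    
                   ┃1       · ─ G    
                   ┃                 
                   ┃2               ·
                   ┃                 
                   ┗━━━━━━━━━━━━━━━━━
                                     
                                     


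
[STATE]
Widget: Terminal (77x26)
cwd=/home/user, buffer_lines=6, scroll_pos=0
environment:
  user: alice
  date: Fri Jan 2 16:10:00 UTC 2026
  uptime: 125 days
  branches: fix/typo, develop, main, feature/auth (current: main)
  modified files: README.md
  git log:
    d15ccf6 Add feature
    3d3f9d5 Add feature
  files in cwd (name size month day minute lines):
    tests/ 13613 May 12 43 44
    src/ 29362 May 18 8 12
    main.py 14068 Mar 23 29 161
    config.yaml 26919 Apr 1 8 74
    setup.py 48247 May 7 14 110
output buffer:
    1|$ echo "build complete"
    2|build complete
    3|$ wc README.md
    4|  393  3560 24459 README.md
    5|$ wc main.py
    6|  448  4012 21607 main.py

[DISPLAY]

$ echo "build complete"                                                      
build complete                                                               
$ wc README.md                                                               
  393  3560 24459 README.md                                                  
$ wc main.py                                                                 
  448  4012 21607 main.py                                                    
$ █                                                                          
                                                                             
                                                                             
                                                                             
                                                                             
                                                                             
                                                                             
                                                                             
                                                                             
                                                                             
                                                                             
                                                                             
                                                                             
                                                                             
                                                                             
                                                                             
                                                                             
                                                                             
                                                                             
                                                                             


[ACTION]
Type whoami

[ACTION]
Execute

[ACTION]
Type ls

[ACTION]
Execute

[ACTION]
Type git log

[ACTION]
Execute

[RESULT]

$ echo "build complete"                                                      
build complete                                                               
$ wc README.md                                                               
  393  3560 24459 README.md                                                  
$ wc main.py                                                                 
  448  4012 21607 main.py                                                    
$ whoami                                                                     
alice                                                                        
$ ls                                                                         
tests/  src/  main.py  config.yaml  setup.py                                 
$ git log                                                                    
d15ccf6 Add feature                                                          
3d3f9d5 Add feature                                                          
$ █                                                                          
                                                                             
                                                                             
                                                                             
                                                                             
                                                                             
                                                                             
                                                                             
                                                                             
                                                                             
                                                                             
                                                                             
                                                                             


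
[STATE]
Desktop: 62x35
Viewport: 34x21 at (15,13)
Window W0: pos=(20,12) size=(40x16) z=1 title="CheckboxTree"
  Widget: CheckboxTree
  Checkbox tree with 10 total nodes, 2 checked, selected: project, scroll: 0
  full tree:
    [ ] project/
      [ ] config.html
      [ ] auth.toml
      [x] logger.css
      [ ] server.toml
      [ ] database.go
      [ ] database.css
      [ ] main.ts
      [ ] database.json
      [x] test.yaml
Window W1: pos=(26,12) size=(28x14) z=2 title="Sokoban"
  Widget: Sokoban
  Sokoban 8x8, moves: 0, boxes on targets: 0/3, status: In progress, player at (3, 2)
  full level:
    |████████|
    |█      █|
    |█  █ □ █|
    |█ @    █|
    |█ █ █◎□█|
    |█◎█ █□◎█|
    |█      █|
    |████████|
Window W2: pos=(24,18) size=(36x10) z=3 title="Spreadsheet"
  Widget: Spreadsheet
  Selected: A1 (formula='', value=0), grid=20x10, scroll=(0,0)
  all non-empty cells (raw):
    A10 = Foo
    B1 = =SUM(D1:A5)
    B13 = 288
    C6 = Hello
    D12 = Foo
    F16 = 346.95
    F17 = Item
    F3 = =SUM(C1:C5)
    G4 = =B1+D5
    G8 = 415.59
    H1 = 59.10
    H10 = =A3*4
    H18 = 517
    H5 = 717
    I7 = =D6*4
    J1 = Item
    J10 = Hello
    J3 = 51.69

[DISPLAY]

     ┃ Chec┃ Sokoban              
     ┠─────┠──────────────────────
     ┃>[-] ┃████████              
     ┃   [ ┃█      █              
     ┃   [ ┃█  █ □ █              
     ┃   ┏━━━━━━━━━━━━━━━━━━━━━━━━
     ┃   ┃ Spreadsheet            
     ┃   ┠────────────────────────
     ┃   ┃A1:                     
     ┃   ┃       A       B       C
     ┃   ┃------------------------
     ┃   ┃  1      [0]#CIRC!      
     ┃   ┃  2        0       0    
     ┃   ┃  3        0       0    
     ┗━━━┗━━━━━━━━━━━━━━━━━━━━━━━━
                                  
                                  
                                  
                                  
                                  
                                  


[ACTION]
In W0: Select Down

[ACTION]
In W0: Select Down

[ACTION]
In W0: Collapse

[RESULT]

     ┃ Chec┃ Sokoban              
     ┠─────┠──────────────────────
     ┃ [-] ┃████████              
     ┃   [ ┃█      █              
     ┃>  [ ┃█  █ □ █              
     ┃   ┏━━━━━━━━━━━━━━━━━━━━━━━━
     ┃   ┃ Spreadsheet            
     ┃   ┠────────────────────────
     ┃   ┃A1:                     
     ┃   ┃       A       B       C
     ┃   ┃------------------------
     ┃   ┃  1      [0]#CIRC!      
     ┃   ┃  2        0       0    
     ┃   ┃  3        0       0    
     ┗━━━┗━━━━━━━━━━━━━━━━━━━━━━━━
                                  
                                  
                                  
                                  
                                  
                                  


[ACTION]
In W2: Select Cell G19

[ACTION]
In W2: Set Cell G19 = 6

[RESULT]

     ┃ Chec┃ Sokoban              
     ┠─────┠──────────────────────
     ┃ [-] ┃████████              
     ┃   [ ┃█      █              
     ┃>  [ ┃█  █ □ █              
     ┃   ┏━━━━━━━━━━━━━━━━━━━━━━━━
     ┃   ┃ Spreadsheet            
     ┃   ┠────────────────────────
     ┃   ┃G19: 6                  
     ┃   ┃       A       B       C
     ┃   ┃------------------------
     ┃   ┃  1        0#CIRC!      
     ┃   ┃  2        0       0    
     ┃   ┃  3        0       0    
     ┗━━━┗━━━━━━━━━━━━━━━━━━━━━━━━
                                  
                                  
                                  
                                  
                                  
                                  


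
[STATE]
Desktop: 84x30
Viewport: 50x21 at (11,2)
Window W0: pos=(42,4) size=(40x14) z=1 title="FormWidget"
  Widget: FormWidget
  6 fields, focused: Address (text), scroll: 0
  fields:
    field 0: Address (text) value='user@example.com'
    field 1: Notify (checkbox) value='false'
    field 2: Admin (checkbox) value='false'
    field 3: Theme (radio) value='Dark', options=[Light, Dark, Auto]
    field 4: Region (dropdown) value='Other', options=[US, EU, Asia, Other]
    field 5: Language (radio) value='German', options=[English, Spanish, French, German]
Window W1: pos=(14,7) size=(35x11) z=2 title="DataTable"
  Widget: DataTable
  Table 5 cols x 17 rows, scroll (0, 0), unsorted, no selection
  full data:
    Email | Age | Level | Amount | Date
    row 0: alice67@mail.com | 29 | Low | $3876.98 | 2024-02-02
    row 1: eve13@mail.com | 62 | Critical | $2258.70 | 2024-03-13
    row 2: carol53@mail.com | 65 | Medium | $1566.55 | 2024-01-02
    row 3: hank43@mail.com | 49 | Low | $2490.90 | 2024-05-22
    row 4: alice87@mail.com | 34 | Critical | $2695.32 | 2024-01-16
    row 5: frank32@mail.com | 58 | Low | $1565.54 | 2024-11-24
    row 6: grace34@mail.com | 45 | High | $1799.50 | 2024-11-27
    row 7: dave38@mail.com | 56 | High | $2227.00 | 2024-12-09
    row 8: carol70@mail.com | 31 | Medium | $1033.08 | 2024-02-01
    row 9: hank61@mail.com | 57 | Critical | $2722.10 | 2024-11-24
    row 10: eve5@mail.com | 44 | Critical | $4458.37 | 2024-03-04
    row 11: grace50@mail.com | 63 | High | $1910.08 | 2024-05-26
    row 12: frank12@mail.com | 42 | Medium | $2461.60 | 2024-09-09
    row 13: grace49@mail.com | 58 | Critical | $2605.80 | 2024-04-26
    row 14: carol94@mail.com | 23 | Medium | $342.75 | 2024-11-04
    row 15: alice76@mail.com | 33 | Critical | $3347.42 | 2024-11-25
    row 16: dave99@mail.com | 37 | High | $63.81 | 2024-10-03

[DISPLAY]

                                                  
                                                  
                               ┏━━━━━━━━━━━━━━━━━━
                               ┃ FormWidget       
                               ┠──────────────────
   ┏━━━━━━━━━━━━━━━━━━━━━━━━━━━━━━━━━┓ess:    [use
   ┃ DataTable                       ┃fy:     [ ] 
   ┠─────────────────────────────────┨n:      [ ] 
   ┃Email           │Age│Level   │Amo┃e:      ( ) 
   ┃────────────────┼───┼────────┼───┃on:     [Oth
   ┃alice67@mail.com│29 │Low     │$38┃uage:   ( ) 
   ┃eve13@mail.com  │62 │Critical│$22┃            
   ┃carol53@mail.com│65 │Medium  │$15┃            
   ┃hank43@mail.com │49 │Low     │$24┃            
   ┃alice87@mail.com│34 │Critical│$26┃            
   ┗━━━━━━━━━━━━━━━━━━━━━━━━━━━━━━━━━┛━━━━━━━━━━━━
                                                  
                                                  
                                                  
                                                  
                                                  


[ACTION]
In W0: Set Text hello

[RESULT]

                                                  
                                                  
                               ┏━━━━━━━━━━━━━━━━━━
                               ┃ FormWidget       
                               ┠──────────────────
   ┏━━━━━━━━━━━━━━━━━━━━━━━━━━━━━━━━━┓ess:    [hel
   ┃ DataTable                       ┃fy:     [ ] 
   ┠─────────────────────────────────┨n:      [ ] 
   ┃Email           │Age│Level   │Amo┃e:      ( ) 
   ┃────────────────┼───┼────────┼───┃on:     [Oth
   ┃alice67@mail.com│29 │Low     │$38┃uage:   ( ) 
   ┃eve13@mail.com  │62 │Critical│$22┃            
   ┃carol53@mail.com│65 │Medium  │$15┃            
   ┃hank43@mail.com │49 │Low     │$24┃            
   ┃alice87@mail.com│34 │Critical│$26┃            
   ┗━━━━━━━━━━━━━━━━━━━━━━━━━━━━━━━━━┛━━━━━━━━━━━━
                                                  
                                                  
                                                  
                                                  
                                                  


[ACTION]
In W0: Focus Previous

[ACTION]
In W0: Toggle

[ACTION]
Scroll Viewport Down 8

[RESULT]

   ┠─────────────────────────────────┨n:      [ ] 
   ┃Email           │Age│Level   │Amo┃e:      ( ) 
   ┃────────────────┼───┼────────┼───┃on:     [Oth
   ┃alice67@mail.com│29 │Low     │$38┃uage:   ( ) 
   ┃eve13@mail.com  │62 │Critical│$22┃            
   ┃carol53@mail.com│65 │Medium  │$15┃            
   ┃hank43@mail.com │49 │Low     │$24┃            
   ┃alice87@mail.com│34 │Critical│$26┃            
   ┗━━━━━━━━━━━━━━━━━━━━━━━━━━━━━━━━━┛━━━━━━━━━━━━
                                                  
                                                  
                                                  
                                                  
                                                  
                                                  
                                                  
                                                  
                                                  
                                                  
                                                  
                                                  


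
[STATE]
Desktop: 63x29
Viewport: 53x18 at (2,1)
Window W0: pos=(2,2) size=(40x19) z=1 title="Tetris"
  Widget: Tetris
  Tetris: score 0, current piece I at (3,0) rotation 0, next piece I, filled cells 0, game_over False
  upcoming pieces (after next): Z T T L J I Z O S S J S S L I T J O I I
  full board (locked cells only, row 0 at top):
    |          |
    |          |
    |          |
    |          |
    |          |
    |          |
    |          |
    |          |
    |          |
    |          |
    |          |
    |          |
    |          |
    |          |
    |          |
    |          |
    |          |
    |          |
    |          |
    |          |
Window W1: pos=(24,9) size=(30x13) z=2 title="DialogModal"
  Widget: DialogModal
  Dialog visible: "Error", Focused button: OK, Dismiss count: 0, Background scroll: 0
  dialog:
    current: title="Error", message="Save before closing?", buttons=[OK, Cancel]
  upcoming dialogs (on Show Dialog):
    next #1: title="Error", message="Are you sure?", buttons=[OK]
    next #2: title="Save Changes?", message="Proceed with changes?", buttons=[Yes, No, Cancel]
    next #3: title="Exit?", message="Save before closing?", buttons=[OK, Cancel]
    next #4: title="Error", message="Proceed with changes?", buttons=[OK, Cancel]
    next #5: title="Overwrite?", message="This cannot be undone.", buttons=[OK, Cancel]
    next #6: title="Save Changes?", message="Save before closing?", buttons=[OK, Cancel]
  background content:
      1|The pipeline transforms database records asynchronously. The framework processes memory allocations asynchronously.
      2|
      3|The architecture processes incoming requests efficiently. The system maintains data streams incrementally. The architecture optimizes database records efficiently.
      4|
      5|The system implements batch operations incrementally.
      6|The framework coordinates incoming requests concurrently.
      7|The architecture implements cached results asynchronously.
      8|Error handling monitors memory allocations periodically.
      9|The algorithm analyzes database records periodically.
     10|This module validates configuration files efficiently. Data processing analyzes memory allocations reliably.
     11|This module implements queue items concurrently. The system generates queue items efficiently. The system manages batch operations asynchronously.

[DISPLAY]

                                                     
┏━━━━━━━━━━━━━━━━━━━━━━━━━━━━━━━━━━━━━━┓             
┃ Tetris                               ┃             
┠──────────────────────────────────────┨             
┃          │Next:                      ┃             
┃          │████                       ┃             
┃          │                           ┃             
┃          │                           ┃             
┃          │          ┏━━━━━━━━━━━━━━━━━━━━━━━━━━━━┓ 
┃          │          ┃ DialogModal                ┃ 
┃          │Score:    ┠────────────────────────────┨ 
┃          │0         ┃The pipeline transforms data┃ 
┃          │          ┃                            ┃ 
┃          │          ┃Th┌──────────────────────┐ i┃ 
┃          │          ┃  │        Error         │  ┃ 
┃          │          ┃Th│ Save before closing? │h ┃ 
┃          │          ┃Th│    [OK]  Cancel      │in┃ 
┃          │          ┃Th└──────────────────────┘s ┃ 


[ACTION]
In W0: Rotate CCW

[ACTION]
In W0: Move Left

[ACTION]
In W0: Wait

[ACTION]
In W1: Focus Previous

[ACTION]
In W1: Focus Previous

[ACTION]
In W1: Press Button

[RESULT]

                                                     
┏━━━━━━━━━━━━━━━━━━━━━━━━━━━━━━━━━━━━━━┓             
┃ Tetris                               ┃             
┠──────────────────────────────────────┨             
┃          │Next:                      ┃             
┃          │████                       ┃             
┃          │                           ┃             
┃          │                           ┃             
┃          │          ┏━━━━━━━━━━━━━━━━━━━━━━━━━━━━┓ 
┃          │          ┃ DialogModal                ┃ 
┃          │Score:    ┠────────────────────────────┨ 
┃          │0         ┃The pipeline transforms data┃ 
┃          │          ┃                            ┃ 
┃          │          ┃The architecture processes i┃ 
┃          │          ┃                            ┃ 
┃          │          ┃The system implements batch ┃ 
┃          │          ┃The framework coordinates in┃ 
┃          │          ┃The architecture implements ┃ 


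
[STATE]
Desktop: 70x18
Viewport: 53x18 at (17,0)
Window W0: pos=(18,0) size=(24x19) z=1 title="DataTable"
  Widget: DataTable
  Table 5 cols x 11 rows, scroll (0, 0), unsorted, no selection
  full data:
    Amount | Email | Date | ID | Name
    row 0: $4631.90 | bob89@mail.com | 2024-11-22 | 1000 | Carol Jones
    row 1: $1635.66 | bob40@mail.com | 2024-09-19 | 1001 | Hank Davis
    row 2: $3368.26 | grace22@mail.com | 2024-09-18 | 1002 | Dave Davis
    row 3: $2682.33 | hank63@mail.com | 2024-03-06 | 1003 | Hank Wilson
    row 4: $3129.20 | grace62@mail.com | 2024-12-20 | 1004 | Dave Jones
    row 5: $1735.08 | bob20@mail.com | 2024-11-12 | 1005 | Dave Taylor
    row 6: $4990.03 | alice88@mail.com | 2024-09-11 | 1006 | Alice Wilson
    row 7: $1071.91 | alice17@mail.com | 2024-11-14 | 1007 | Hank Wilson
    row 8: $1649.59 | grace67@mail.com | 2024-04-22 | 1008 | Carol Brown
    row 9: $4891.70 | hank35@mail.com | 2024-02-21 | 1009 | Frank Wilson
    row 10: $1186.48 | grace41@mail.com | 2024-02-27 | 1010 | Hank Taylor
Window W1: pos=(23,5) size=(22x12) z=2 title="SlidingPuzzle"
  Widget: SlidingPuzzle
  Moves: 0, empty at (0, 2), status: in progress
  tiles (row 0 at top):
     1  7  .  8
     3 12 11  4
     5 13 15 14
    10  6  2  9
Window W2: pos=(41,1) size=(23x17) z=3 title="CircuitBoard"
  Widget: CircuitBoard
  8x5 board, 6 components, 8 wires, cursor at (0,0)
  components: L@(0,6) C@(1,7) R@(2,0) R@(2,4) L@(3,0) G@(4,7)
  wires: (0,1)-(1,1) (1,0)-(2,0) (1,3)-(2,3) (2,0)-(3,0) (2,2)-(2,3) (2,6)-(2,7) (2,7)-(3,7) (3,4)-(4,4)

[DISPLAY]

 ┏━━━━━━━━━━━━━━━━━━━━━━┓                            
 ┃ DataTable            ┏━━━━━━━━━━━━━━━━━━━━━┓      
 ┠──────────────────────┃ CircuitBoard        ┃      
 ┃Amount  │Email        ┠─────────────────────┨      
 ┃────────┼─────────────┃   0 1 2 3 4 5 6 7   ┃      
 ┃$463┏━━━━━━━━━━━━━━━━━┃0  [.]  ·            ┃      
 ┃$163┃ SlidingPuzzle   ┃        │            ┃      
 ┃$336┠─────────────────┃1   ·   ·       ·    ┃      
 ┃$268┃┌────┬────┬────┬─┃    │           │    ┃      
 ┃$312┃│  1 │  7 │    │ ┃2   R       · ─ ·   R┃      
 ┃$173┃├────┼────┼────┼─┃    │                ┃      
 ┃$499┃│  3 │ 12 │ 11 │ ┃3   L               ·┃      
 ┃$107┃├────┼────┼────┼─┃                    │┃      
 ┃$164┃│  5 │ 13 │ 15 │ ┃4                   ·┃      
 ┃$489┃├────┼────┼────┼─┃Cursor: (0,0)        ┃      
 ┃$118┃│ 10 │  6 │  2 │ ┃                     ┃      
 ┃    ┗━━━━━━━━━━━━━━━━━┃                     ┃      
 ┃                      ┗━━━━━━━━━━━━━━━━━━━━━┛      


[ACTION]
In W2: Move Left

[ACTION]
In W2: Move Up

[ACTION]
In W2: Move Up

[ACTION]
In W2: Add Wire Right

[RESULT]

 ┏━━━━━━━━━━━━━━━━━━━━━━┓                            
 ┃ DataTable            ┏━━━━━━━━━━━━━━━━━━━━━┓      
 ┠──────────────────────┃ CircuitBoard        ┃      
 ┃Amount  │Email        ┠─────────────────────┨      
 ┃────────┼─────────────┃   0 1 2 3 4 5 6 7   ┃      
 ┃$463┏━━━━━━━━━━━━━━━━━┃0  [.]─ ·            ┃      
 ┃$163┃ SlidingPuzzle   ┃        │            ┃      
 ┃$336┠─────────────────┃1   ·   ·       ·    ┃      
 ┃$268┃┌────┬────┬────┬─┃    │           │    ┃      
 ┃$312┃│  1 │  7 │    │ ┃2   R       · ─ ·   R┃      
 ┃$173┃├────┼────┼────┼─┃    │                ┃      
 ┃$499┃│  3 │ 12 │ 11 │ ┃3   L               ·┃      
 ┃$107┃├────┼────┼────┼─┃                    │┃      
 ┃$164┃│  5 │ 13 │ 15 │ ┃4                   ·┃      
 ┃$489┃├────┼────┼────┼─┃Cursor: (0,0)        ┃      
 ┃$118┃│ 10 │  6 │  2 │ ┃                     ┃      
 ┃    ┗━━━━━━━━━━━━━━━━━┃                     ┃      
 ┃                      ┗━━━━━━━━━━━━━━━━━━━━━┛      
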